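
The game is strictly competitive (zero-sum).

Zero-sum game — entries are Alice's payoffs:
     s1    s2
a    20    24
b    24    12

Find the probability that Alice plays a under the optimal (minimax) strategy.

Row minima are 20 and 12, so Alice's maximin is 20; column maxima are 24 and 24, so Bob's minimax is 24. These differ, so the equilibrium is in mixed strategies.
Let Alice play a with probability p. Bob is indifferent when 20p + 24(1−p) = 24p + 12(1−p), giving p = 3/4.

3/4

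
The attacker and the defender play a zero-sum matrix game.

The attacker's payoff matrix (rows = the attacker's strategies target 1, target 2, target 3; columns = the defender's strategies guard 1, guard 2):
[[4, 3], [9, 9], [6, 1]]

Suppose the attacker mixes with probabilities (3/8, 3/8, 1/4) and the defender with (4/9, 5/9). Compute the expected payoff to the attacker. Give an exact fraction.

Against (4/9, 5/9), each row's expected payoff is target 1: 31/9; target 2: 9; target 3: 29/9.
Taking the (3/8, 3/8, 1/4)-weighted average: (3/8)·(31/9) + (3/8)·(9) + (1/4)·(29/9) = 197/36.

197/36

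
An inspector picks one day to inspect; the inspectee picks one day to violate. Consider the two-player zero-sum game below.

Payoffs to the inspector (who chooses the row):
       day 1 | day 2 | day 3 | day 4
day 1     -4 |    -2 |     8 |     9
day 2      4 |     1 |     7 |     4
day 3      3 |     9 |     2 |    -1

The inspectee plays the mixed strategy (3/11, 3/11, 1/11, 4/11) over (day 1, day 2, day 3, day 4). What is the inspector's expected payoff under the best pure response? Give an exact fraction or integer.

day 1: (-4)·(3/11) + (-2)·(3/11) + (8)·(1/11) + (9)·(4/11) = 26/11.
day 2: (4)·(3/11) + (1)·(3/11) + (7)·(1/11) + (4)·(4/11) = 38/11.
day 3: (3)·(3/11) + (9)·(3/11) + (2)·(1/11) + (-1)·(4/11) = 34/11.
The best pure response is day 2 with expected payoff 38/11.

38/11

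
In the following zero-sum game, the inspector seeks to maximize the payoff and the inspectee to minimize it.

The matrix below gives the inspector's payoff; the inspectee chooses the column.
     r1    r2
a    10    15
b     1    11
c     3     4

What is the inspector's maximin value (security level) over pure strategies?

The worst-case payoff for each row is a: 10, b: 1, c: 3.
The best of these is 10.

10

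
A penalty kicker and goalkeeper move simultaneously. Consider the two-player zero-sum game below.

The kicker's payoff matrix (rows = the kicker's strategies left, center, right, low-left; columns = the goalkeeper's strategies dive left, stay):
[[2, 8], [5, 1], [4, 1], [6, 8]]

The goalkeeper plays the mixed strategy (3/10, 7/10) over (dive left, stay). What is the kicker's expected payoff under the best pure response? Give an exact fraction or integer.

37/5

left: (2)·(3/10) + (8)·(7/10) = 31/5.
center: (5)·(3/10) + (1)·(7/10) = 11/5.
right: (4)·(3/10) + (1)·(7/10) = 19/10.
low-left: (6)·(3/10) + (8)·(7/10) = 37/5.
The best pure response is low-left with expected payoff 37/5.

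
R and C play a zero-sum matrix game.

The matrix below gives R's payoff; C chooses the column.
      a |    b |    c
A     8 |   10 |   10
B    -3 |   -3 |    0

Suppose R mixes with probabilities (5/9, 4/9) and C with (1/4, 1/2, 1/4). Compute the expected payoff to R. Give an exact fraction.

Against (1/4, 1/2, 1/4), each row's expected payoff is A: 19/2; B: -9/4.
Taking the (5/9, 4/9)-weighted average: (5/9)·(19/2) + (4/9)·(-9/4) = 77/18.

77/18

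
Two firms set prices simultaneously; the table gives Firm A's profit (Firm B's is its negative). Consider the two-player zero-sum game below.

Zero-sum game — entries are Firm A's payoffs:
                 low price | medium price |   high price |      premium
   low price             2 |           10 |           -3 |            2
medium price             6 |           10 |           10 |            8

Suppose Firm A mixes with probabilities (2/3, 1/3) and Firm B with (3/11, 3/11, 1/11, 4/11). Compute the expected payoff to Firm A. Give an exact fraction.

Against (3/11, 3/11, 1/11, 4/11), each row's expected payoff is low price: 41/11; medium price: 90/11.
Taking the (2/3, 1/3)-weighted average: (2/3)·(41/11) + (1/3)·(90/11) = 172/33.

172/33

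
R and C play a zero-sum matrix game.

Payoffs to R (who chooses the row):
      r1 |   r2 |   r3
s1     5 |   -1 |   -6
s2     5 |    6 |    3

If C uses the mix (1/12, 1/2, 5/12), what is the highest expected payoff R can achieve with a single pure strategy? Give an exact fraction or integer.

s1: (5)·(1/12) + (-1)·(1/2) + (-6)·(5/12) = -31/12.
s2: (5)·(1/12) + (6)·(1/2) + (3)·(5/12) = 14/3.
The best pure response is s2 with expected payoff 14/3.

14/3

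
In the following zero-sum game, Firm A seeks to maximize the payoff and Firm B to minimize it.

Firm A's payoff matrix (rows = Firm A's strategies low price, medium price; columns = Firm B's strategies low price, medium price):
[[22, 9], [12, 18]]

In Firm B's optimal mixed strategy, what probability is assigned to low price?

9/19

Row minima are 9 and 12, so Firm A's maximin is 12; column maxima are 22 and 18, so Firm B's minimax is 18. These differ, so the equilibrium is in mixed strategies.
Let Firm B play low price with probability q. Firm A is indifferent when 22q + 9(1−q) = 12q + 18(1−q), giving q = 9/19.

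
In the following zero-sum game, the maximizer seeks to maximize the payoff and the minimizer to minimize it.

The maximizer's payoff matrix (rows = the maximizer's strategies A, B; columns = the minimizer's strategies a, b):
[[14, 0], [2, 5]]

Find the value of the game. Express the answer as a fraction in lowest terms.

Row minima are 0 and 2, so the maximizer's maximin is 2; column maxima are 14 and 5, so the minimizer's minimax is 5. These differ, so the equilibrium is in mixed strategies.
Let the maximizer play A with probability p. The minimizer is indifferent when 14p + 2(1−p) = 5(1−p), giving p = 3/17.
Let the minimizer play a with probability q. The maximizer is indifferent when 14q = 2q + 5(1−q), giving q = 5/17.
The value is 14·(5/17) + (0)·(12/17) = 70/17.

70/17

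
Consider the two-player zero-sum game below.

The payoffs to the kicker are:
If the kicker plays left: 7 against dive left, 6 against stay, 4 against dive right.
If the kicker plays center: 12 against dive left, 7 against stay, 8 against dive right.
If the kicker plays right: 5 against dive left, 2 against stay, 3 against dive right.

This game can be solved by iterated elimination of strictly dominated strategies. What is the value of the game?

Column dive left is strictly dominated by stay for the goalkeeper (6<7, 7<12, 2<5); eliminate dive left.
Row right is strictly dominated by row left (6>2, 4>3); eliminate right.
Row left is strictly dominated by row center (7>6, 8>4); eliminate left.
Column dive right is strictly dominated by stay for the goalkeeper (7<8); eliminate dive right.
Only (center, stay) remains, with payoff 7.

7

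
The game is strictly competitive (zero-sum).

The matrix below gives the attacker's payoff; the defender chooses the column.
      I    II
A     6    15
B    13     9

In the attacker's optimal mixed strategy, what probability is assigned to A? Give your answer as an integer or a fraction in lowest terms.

Row minima are 6 and 9, so the attacker's maximin is 9; column maxima are 13 and 15, so the defender's minimax is 13. These differ, so the equilibrium is in mixed strategies.
Let the attacker play A with probability p. The defender is indifferent when 6p + 13(1−p) = 15p + 9(1−p), giving p = 4/13.

4/13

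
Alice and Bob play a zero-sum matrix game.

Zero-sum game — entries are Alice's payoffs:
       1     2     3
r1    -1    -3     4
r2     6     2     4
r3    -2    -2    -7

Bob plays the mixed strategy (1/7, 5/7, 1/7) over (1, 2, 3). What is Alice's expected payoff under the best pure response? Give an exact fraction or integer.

r1: (-1)·(1/7) + (-3)·(5/7) + (4)·(1/7) = -12/7.
r2: (6)·(1/7) + (2)·(5/7) + (4)·(1/7) = 20/7.
r3: (-2)·(1/7) + (-2)·(5/7) + (-7)·(1/7) = -19/7.
The best pure response is r2 with expected payoff 20/7.

20/7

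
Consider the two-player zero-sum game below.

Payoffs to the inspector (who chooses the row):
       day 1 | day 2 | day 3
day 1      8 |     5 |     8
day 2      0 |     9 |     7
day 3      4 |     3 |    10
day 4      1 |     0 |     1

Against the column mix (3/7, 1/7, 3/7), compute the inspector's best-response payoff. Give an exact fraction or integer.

day 1: (8)·(3/7) + (5)·(1/7) + (8)·(3/7) = 53/7.
day 2: (0)·(3/7) + (9)·(1/7) + (7)·(3/7) = 30/7.
day 3: (4)·(3/7) + (3)·(1/7) + (10)·(3/7) = 45/7.
day 4: (1)·(3/7) + (0)·(1/7) + (1)·(3/7) = 6/7.
The best pure response is day 1 with expected payoff 53/7.

53/7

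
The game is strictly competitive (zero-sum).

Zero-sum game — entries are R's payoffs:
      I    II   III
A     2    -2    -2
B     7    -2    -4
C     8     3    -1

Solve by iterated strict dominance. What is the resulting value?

-1

Row B is strictly dominated by row C (8>7, 3>-2, -1>-4); eliminate B.
Row A is strictly dominated by row C (8>2, 3>-2, -1>-2); eliminate A.
Column II is strictly dominated by III for C (-1<3); eliminate II.
Column I is strictly dominated by III for C (-1<8); eliminate I.
Only (C, III) remains, with payoff -1.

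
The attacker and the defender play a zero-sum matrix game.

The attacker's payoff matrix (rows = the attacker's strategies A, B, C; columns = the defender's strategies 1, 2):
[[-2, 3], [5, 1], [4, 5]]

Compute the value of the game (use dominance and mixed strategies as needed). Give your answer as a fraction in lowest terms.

21/5

Row A is strictly dominated by row C, so the attacker never plays it.
The remaining 2×2 game on (B, C) × (1, 2) has no saddle point. Let the attacker play B with probability p; indifference gives 5p + 4(1−p) = p + 5(1−p), so p = 1/5.
Similarly the defender's optimal q on 1 is 4/5, and the value is 5·(4/5) + (1)·(1/5) = 21/5.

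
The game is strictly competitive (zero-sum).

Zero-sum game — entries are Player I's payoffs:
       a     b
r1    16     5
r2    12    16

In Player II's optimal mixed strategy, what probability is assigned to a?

11/15

Row minima are 5 and 12, so Player I's maximin is 12; column maxima are 16 and 16, so Player II's minimax is 16. These differ, so the equilibrium is in mixed strategies.
Let Player II play a with probability q. Player I is indifferent when 16q + 5(1−q) = 12q + 16(1−q), giving q = 11/15.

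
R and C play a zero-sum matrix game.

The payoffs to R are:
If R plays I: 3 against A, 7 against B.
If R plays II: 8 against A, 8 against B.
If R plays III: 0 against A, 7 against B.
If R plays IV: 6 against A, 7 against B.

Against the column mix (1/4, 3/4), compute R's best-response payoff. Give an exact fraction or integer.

8

I: (3)·(1/4) + (7)·(3/4) = 6.
II: (8)·(1/4) + (8)·(3/4) = 8.
III: (0)·(1/4) + (7)·(3/4) = 21/4.
IV: (6)·(1/4) + (7)·(3/4) = 27/4.
The best pure response is II with expected payoff 8.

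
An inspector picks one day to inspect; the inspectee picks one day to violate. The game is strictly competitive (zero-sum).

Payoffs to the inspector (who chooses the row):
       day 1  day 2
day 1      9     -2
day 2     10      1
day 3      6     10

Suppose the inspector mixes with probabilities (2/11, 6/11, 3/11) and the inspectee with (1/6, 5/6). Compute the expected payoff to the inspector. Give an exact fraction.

128/33

Against (1/6, 5/6), each row's expected payoff is day 1: -1/6; day 2: 5/2; day 3: 28/3.
Taking the (2/11, 6/11, 3/11)-weighted average: (2/11)·(-1/6) + (6/11)·(5/2) + (3/11)·(28/3) = 128/33.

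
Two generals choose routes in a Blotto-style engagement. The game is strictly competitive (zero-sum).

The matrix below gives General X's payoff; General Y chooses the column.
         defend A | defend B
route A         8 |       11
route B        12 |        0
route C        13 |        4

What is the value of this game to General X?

37/4

Row route B is strictly dominated by row route C, so General X never plays it.
The remaining 2×2 game on (route A, route C) × (defend A, defend B) has no saddle point. Let General X play route A with probability p; indifference gives 8p + 13(1−p) = 11p + 4(1−p), so p = 3/4.
Similarly General Y's optimal q on defend A is 7/12, and the value is 8·(7/12) + (11)·(5/12) = 37/4.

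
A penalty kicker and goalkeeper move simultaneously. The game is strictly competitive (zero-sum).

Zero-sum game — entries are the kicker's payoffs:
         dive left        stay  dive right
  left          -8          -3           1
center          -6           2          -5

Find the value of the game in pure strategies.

-6

Row minima: -8, -6 → the kicker's maximin is -6.
Column maxima: -6, 2, 1 → the goalkeeper's minimax is -6.
They coincide at (center, dive left), so the value is -6.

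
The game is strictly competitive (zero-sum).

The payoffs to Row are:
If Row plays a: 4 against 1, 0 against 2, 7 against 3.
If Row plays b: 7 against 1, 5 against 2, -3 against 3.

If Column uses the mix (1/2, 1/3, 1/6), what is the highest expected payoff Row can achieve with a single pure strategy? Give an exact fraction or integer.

a: (4)·(1/2) + (0)·(1/3) + (7)·(1/6) = 19/6.
b: (7)·(1/2) + (5)·(1/3) + (-3)·(1/6) = 14/3.
The best pure response is b with expected payoff 14/3.

14/3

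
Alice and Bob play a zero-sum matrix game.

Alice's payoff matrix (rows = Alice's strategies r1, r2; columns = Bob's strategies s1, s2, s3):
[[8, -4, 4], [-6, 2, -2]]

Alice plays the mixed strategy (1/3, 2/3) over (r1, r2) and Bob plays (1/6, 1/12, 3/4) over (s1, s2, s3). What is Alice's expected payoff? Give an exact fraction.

-2/9

Against (1/6, 1/12, 3/4), each row's expected payoff is r1: 4; r2: -7/3.
Taking the (1/3, 2/3)-weighted average: (1/3)·(4) + (2/3)·(-7/3) = -2/9.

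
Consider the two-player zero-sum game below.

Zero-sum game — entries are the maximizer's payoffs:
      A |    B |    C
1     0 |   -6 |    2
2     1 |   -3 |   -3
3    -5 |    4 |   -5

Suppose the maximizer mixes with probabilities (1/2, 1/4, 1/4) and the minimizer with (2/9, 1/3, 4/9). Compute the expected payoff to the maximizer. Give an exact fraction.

Against (2/9, 1/3, 4/9), each row's expected payoff is 1: -10/9; 2: -19/9; 3: -2.
Taking the (1/2, 1/4, 1/4)-weighted average: (1/2)·(-10/9) + (1/4)·(-19/9) + (1/4)·(-2) = -19/12.

-19/12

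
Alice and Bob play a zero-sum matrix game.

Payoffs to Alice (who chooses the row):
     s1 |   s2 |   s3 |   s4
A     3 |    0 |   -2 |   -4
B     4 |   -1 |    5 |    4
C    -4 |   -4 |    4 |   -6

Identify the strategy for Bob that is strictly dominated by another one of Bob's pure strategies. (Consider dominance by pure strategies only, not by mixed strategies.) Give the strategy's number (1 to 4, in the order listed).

3

Bob prefers columns that give Alice less. Compare s3 with s4: -4 < -2, 4 < 5, -6 < 4.
So s4 strictly dominates s3 for Bob; s3 is strictly dominated.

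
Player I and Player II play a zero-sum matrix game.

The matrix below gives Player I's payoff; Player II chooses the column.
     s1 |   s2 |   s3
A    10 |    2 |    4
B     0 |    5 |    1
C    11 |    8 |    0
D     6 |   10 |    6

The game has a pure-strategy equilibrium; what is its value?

6

Row minima: 2, 0, 0, 6 → Player I's maximin is 6.
Column maxima: 11, 10, 6 → Player II's minimax is 6.
They coincide at (D, s3), so the value is 6.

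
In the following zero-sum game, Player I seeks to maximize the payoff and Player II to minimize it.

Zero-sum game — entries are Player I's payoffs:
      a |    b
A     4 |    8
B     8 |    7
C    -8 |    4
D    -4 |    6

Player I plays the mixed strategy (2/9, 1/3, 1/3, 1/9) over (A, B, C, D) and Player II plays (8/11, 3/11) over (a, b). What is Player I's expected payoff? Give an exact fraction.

197/99

Against (8/11, 3/11), each row's expected payoff is A: 56/11; B: 85/11; C: -52/11; D: -14/11.
Taking the (2/9, 1/3, 1/3, 1/9)-weighted average: (2/9)·(56/11) + (1/3)·(85/11) + (1/3)·(-52/11) + (1/9)·(-14/11) = 197/99.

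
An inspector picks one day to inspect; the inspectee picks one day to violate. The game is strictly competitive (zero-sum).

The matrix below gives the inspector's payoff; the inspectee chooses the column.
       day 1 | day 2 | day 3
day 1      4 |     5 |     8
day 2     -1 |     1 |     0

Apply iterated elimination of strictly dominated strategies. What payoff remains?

4

Row day 2 is strictly dominated by row day 1 (4>-1, 5>1, 8>0); eliminate day 2.
Column day 3 is strictly dominated by day 1 for the inspectee (4<8); eliminate day 3.
Column day 2 is strictly dominated by day 1 for the inspectee (4<5); eliminate day 2.
Only (day 1, day 1) remains, with payoff 4.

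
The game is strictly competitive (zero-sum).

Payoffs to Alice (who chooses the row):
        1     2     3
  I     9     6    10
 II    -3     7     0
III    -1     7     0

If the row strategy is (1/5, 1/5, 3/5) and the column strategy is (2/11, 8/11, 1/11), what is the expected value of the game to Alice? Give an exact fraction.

288/55

Against (2/11, 8/11, 1/11), each row's expected payoff is I: 76/11; II: 50/11; III: 54/11.
Taking the (1/5, 1/5, 3/5)-weighted average: (1/5)·(76/11) + (1/5)·(50/11) + (3/5)·(54/11) = 288/55.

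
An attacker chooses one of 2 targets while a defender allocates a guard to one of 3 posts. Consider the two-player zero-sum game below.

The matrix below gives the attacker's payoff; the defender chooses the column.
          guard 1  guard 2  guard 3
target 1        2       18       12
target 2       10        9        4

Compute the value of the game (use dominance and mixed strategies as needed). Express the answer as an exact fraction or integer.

Column guard 2 is strictly dominated by guard 3 for the defender (it gives the attacker more in every row).
The remaining 2×2 game on (target 1, target 2) × (guard 1, guard 3) has no saddle point. Let the attacker play target 1 with probability p; indifference gives 2p + 10(1−p) = 12p + 4(1−p), so p = 3/8.
Similarly the defender's optimal q on guard 1 is 1/2, and the value is 2·(1/2) + (12)·(1/2) = 7.

7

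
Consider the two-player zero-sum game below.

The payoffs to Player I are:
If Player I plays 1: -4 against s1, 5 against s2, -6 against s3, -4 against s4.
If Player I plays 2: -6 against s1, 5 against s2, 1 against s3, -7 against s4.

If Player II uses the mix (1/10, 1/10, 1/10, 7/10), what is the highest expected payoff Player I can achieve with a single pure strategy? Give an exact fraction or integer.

-33/10

1: (-4)·(1/10) + (5)·(1/10) + (-6)·(1/10) + (-4)·(7/10) = -33/10.
2: (-6)·(1/10) + (5)·(1/10) + (1)·(1/10) + (-7)·(7/10) = -49/10.
The best pure response is 1 with expected payoff -33/10.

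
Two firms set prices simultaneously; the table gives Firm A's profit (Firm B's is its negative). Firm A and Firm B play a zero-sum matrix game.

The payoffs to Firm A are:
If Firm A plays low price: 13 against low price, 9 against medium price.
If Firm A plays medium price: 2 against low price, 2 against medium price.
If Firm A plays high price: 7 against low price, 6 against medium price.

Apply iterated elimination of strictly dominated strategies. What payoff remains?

9

Row high price is strictly dominated by row low price (13>7, 9>6); eliminate high price.
Row medium price is strictly dominated by row low price (13>2, 9>2); eliminate medium price.
Column low price is strictly dominated by medium price for Firm B (9<13); eliminate low price.
Only (low price, medium price) remains, with payoff 9.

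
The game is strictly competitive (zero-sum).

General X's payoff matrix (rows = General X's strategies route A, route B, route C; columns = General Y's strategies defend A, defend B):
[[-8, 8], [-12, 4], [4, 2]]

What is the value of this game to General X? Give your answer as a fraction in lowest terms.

8/3

Row route B is strictly dominated by row route A, so General X never plays it.
The remaining 2×2 game on (route A, route C) × (defend A, defend B) has no saddle point. Let General X play route A with probability p; indifference gives −8p + 4(1−p) = 8p + 2(1−p), so p = 1/9.
Similarly General Y's optimal q on defend A is 1/3, and the value is -8·(1/3) + (8)·(2/3) = 8/3.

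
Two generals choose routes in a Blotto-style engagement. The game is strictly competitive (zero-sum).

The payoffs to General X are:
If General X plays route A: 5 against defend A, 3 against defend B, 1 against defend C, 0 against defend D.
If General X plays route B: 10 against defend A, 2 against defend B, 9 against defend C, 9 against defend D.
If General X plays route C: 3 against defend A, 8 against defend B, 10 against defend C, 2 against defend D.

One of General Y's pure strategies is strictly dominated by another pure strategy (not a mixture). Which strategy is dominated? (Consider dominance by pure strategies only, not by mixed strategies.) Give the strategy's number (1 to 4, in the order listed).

General Y prefers columns that give General X less. Compare defend A with defend D: 0 < 5, 9 < 10, 2 < 3.
So defend D strictly dominates defend A for General Y; defend A is strictly dominated.

1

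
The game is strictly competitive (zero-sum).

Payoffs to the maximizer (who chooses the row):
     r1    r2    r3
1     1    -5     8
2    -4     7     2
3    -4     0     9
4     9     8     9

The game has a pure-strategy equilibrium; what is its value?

8

Row minima: -5, -4, -4, 8 → the maximizer's maximin is 8.
Column maxima: 9, 8, 9 → the minimizer's minimax is 8.
They coincide at (4, r2), so the value is 8.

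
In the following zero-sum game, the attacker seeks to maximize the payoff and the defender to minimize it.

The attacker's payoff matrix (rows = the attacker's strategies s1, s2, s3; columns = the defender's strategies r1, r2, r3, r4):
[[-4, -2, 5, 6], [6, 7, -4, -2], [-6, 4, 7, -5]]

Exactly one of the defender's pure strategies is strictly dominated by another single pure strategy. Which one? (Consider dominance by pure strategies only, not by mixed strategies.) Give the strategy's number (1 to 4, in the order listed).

The defender prefers columns that give the attacker less. Compare r2 with r1: -4 < -2, 6 < 7, -6 < 4.
So r1 strictly dominates r2 for the defender; r2 is strictly dominated.

2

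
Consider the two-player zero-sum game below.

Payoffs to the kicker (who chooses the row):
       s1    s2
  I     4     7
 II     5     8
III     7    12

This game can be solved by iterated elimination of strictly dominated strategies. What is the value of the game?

Row II is strictly dominated by row III (7>5, 12>8); eliminate II.
Row I is strictly dominated by row III (7>4, 12>7); eliminate I.
Column s2 is strictly dominated by s1 for the goalkeeper (7<12); eliminate s2.
Only (III, s1) remains, with payoff 7.

7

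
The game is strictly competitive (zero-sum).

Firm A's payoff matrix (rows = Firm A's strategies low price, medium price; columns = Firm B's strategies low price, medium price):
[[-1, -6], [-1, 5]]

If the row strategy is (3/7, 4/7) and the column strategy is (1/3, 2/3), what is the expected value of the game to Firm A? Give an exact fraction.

Against (1/3, 2/3), each row's expected payoff is low price: -13/3; medium price: 3.
Taking the (3/7, 4/7)-weighted average: (3/7)·(-13/3) + (4/7)·(3) = -1/7.

-1/7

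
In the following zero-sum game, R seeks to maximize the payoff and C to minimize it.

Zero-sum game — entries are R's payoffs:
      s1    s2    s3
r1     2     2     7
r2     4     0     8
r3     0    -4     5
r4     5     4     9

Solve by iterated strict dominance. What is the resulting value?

4

Row r1 is strictly dominated by row r4 (5>2, 4>2, 9>7); eliminate r1.
Row r3 is strictly dominated by row r2 (4>0, 0>-4, 8>5); eliminate r3.
Row r2 is strictly dominated by row r4 (5>4, 4>0, 9>8); eliminate r2.
Column s3 is strictly dominated by s1 for C (5<9); eliminate s3.
Column s1 is strictly dominated by s2 for C (4<5); eliminate s1.
Only (r4, s2) remains, with payoff 4.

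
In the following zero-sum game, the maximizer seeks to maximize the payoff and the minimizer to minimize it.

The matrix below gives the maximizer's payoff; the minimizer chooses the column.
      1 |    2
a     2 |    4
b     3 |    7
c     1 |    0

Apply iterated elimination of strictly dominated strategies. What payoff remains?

3

Row c is strictly dominated by row a (2>1, 4>0); eliminate c.
Row a is strictly dominated by row b (3>2, 7>4); eliminate a.
Column 2 is strictly dominated by 1 for the minimizer (3<7); eliminate 2.
Only (b, 1) remains, with payoff 3.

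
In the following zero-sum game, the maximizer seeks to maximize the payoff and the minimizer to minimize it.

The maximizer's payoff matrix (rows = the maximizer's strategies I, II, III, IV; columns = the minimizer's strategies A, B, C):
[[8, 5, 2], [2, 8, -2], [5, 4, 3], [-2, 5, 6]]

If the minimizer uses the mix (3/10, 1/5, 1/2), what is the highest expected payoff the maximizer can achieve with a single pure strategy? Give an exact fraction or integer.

22/5

I: (8)·(3/10) + (5)·(1/5) + (2)·(1/2) = 22/5.
II: (2)·(3/10) + (8)·(1/5) + (-2)·(1/2) = 6/5.
III: (5)·(3/10) + (4)·(1/5) + (3)·(1/2) = 19/5.
IV: (-2)·(3/10) + (5)·(1/5) + (6)·(1/2) = 17/5.
The best pure response is I with expected payoff 22/5.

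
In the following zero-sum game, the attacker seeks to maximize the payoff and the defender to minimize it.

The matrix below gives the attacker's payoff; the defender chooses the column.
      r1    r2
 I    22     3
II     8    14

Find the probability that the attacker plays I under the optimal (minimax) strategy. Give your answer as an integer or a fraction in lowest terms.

Row minima are 3 and 8, so the attacker's maximin is 8; column maxima are 22 and 14, so the defender's minimax is 14. These differ, so the equilibrium is in mixed strategies.
Let the attacker play I with probability p. The defender is indifferent when 22p + 8(1−p) = 3p + 14(1−p), giving p = 6/25.

6/25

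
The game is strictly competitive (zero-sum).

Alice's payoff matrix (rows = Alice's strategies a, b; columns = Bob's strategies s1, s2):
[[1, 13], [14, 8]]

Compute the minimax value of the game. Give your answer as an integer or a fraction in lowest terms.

29/3

Row minima are 1 and 8, so Alice's maximin is 8; column maxima are 14 and 13, so Bob's minimax is 13. These differ, so the equilibrium is in mixed strategies.
Let Alice play a with probability p. Bob is indifferent when p + 14(1−p) = 13p + 8(1−p), giving p = 1/3.
Let Bob play s1 with probability q. Alice is indifferent when q + 13(1−q) = 14q + 8(1−q), giving q = 5/18.
The value is 1·(5/18) + (13)·(13/18) = 29/3.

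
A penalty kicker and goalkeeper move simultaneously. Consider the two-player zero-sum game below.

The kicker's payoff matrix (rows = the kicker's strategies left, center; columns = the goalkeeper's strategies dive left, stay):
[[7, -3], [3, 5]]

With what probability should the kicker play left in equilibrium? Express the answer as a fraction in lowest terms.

1/6

Row minima are -3 and 3, so the kicker's maximin is 3; column maxima are 7 and 5, so the goalkeeper's minimax is 5. These differ, so the equilibrium is in mixed strategies.
Let the kicker play left with probability p. The goalkeeper is indifferent when 7p + 3(1−p) = −3p + 5(1−p), giving p = 1/6.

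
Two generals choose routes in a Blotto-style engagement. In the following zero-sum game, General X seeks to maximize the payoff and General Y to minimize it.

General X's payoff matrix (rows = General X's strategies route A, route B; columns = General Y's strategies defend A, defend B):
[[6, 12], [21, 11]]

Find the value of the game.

Row minima are 6 and 11, so General X's maximin is 11; column maxima are 21 and 12, so General Y's minimax is 12. These differ, so the equilibrium is in mixed strategies.
Let General X play route A with probability p. General Y is indifferent when 6p + 21(1−p) = 12p + 11(1−p), giving p = 5/8.
Let General Y play defend A with probability q. General X is indifferent when 6q + 12(1−q) = 21q + 11(1−q), giving q = 1/16.
The value is 6·(1/16) + (12)·(15/16) = 93/8.

93/8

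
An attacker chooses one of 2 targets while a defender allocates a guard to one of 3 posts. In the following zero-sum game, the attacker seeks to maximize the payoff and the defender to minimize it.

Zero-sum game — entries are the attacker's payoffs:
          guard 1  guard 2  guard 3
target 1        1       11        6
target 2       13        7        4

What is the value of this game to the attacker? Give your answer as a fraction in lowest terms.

37/7

Column guard 2 is strictly dominated by guard 3 for the defender (it gives the attacker more in every row).
The remaining 2×2 game on (target 1, target 2) × (guard 1, guard 3) has no saddle point. Let the attacker play target 1 with probability p; indifference gives p + 13(1−p) = 6p + 4(1−p), so p = 9/14.
Similarly the defender's optimal q on guard 1 is 1/7, and the value is 1·(1/7) + (6)·(6/7) = 37/7.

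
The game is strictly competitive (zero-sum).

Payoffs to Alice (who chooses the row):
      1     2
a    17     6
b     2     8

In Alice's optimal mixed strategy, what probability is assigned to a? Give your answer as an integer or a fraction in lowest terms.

Row minima are 6 and 2, so Alice's maximin is 6; column maxima are 17 and 8, so Bob's minimax is 8. These differ, so the equilibrium is in mixed strategies.
Let Alice play a with probability p. Bob is indifferent when 17p + 2(1−p) = 6p + 8(1−p), giving p = 6/17.

6/17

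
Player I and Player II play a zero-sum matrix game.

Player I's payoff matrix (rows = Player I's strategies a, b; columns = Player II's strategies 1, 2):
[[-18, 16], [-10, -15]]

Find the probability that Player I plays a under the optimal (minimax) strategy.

5/39

Row minima are -18 and -15, so Player I's maximin is -15; column maxima are -10 and 16, so Player II's minimax is -10. These differ, so the equilibrium is in mixed strategies.
Let Player I play a with probability p. Player II is indifferent when −18p − 10(1−p) = 16p − 15(1−p), giving p = 5/39.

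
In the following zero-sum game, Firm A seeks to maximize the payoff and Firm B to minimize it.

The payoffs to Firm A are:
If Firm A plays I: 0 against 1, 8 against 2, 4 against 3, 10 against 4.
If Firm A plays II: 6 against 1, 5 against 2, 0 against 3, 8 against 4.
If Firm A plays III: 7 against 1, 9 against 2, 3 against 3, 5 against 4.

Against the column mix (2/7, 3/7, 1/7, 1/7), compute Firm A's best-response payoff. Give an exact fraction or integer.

7

I: (0)·(2/7) + (8)·(3/7) + (4)·(1/7) + (10)·(1/7) = 38/7.
II: (6)·(2/7) + (5)·(3/7) + (0)·(1/7) + (8)·(1/7) = 5.
III: (7)·(2/7) + (9)·(3/7) + (3)·(1/7) + (5)·(1/7) = 7.
The best pure response is III with expected payoff 7.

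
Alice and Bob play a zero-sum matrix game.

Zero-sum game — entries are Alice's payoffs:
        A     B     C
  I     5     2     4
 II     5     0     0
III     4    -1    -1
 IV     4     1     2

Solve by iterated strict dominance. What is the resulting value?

2

Row IV is strictly dominated by row I (5>4, 2>1, 4>2); eliminate IV.
Row III is strictly dominated by row I (5>4, 2>-1, 4>-1); eliminate III.
Column A is strictly dominated by B for Bob (2<5, 0<5); eliminate A.
Row II is strictly dominated by row I (2>0, 4>0); eliminate II.
Column C is strictly dominated by B for Bob (2<4); eliminate C.
Only (I, B) remains, with payoff 2.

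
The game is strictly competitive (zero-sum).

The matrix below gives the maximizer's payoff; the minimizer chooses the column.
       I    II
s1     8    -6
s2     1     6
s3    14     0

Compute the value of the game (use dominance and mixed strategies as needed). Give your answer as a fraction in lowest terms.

Row s1 is strictly dominated by row s3, so the maximizer never plays it.
The remaining 2×2 game on (s2, s3) × (I, II) has no saddle point. Let the maximizer play s2 with probability p; indifference gives p + 14(1−p) = 6p, so p = 14/19.
Similarly the minimizer's optimal q on I is 6/19, and the value is 1·(6/19) + (6)·(13/19) = 84/19.

84/19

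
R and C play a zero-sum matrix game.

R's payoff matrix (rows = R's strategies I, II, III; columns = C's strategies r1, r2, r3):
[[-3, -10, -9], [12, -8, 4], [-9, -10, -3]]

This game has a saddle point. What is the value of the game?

-8

Row minima: -10, -8, -10 → R's maximin is -8.
Column maxima: 12, -8, 4 → C's minimax is -8.
They coincide at (II, r2), so the value is -8.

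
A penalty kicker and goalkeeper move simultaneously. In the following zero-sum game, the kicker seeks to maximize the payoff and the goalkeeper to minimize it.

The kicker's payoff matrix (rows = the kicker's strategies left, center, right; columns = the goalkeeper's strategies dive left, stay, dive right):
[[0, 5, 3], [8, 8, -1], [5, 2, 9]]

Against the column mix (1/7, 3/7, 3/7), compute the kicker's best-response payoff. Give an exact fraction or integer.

left: (0)·(1/7) + (5)·(3/7) + (3)·(3/7) = 24/7.
center: (8)·(1/7) + (8)·(3/7) + (-1)·(3/7) = 29/7.
right: (5)·(1/7) + (2)·(3/7) + (9)·(3/7) = 38/7.
The best pure response is right with expected payoff 38/7.

38/7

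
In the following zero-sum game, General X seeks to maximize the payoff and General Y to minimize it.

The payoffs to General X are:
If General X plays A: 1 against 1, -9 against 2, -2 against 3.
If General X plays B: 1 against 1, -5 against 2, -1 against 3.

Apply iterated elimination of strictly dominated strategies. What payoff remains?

-5

Column 3 is strictly dominated by 2 for General Y (-9<-2, -5<-1); eliminate 3.
Column 1 is strictly dominated by 2 for General Y (-9<1, -5<1); eliminate 1.
Row A is strictly dominated by row B (-5>-9); eliminate A.
Only (B, 2) remains, with payoff -5.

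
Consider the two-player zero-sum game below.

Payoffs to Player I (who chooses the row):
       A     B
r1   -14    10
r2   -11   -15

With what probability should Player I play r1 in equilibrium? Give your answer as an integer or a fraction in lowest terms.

1/7

Row minima are -14 and -15, so Player I's maximin is -14; column maxima are -11 and 10, so Player II's minimax is -11. These differ, so the equilibrium is in mixed strategies.
Let Player I play r1 with probability p. Player II is indifferent when −14p − 11(1−p) = 10p − 15(1−p), giving p = 1/7.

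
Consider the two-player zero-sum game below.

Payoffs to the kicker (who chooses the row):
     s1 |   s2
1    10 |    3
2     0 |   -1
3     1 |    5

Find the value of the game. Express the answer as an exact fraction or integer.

Row 2 is strictly dominated by row 3, so the kicker never plays it.
The remaining 2×2 game on (1, 3) × (s1, s2) has no saddle point. Let the kicker play 1 with probability p; indifference gives 10p + (1−p) = 3p + 5(1−p), so p = 4/11.
Similarly the goalkeeper's optimal q on s1 is 2/11, and the value is 10·(2/11) + (3)·(9/11) = 47/11.

47/11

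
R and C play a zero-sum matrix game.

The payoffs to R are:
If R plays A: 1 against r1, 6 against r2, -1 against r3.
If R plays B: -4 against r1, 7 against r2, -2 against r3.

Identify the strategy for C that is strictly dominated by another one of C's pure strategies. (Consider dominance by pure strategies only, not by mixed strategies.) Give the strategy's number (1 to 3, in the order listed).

C prefers columns that give R less. Compare r2 with r1: 1 < 6, -4 < 7.
So r1 strictly dominates r2 for C; r2 is strictly dominated.

2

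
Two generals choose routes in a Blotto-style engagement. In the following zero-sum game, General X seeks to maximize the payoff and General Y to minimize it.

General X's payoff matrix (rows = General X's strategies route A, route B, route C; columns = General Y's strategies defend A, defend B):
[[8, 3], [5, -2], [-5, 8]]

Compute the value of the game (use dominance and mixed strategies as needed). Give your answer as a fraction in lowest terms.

Row route B is strictly dominated by row route A, so General X never plays it.
The remaining 2×2 game on (route A, route C) × (defend A, defend B) has no saddle point. Let General X play route A with probability p; indifference gives 8p − 5(1−p) = 3p + 8(1−p), so p = 13/18.
Similarly General Y's optimal q on defend A is 5/18, and the value is 8·(5/18) + (3)·(13/18) = 79/18.

79/18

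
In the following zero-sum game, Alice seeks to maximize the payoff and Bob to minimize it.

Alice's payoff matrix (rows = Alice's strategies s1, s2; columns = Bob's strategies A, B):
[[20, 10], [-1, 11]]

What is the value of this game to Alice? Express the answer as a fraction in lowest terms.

115/11

Row minima are 10 and -1, so Alice's maximin is 10; column maxima are 20 and 11, so Bob's minimax is 11. These differ, so the equilibrium is in mixed strategies.
Let Alice play s1 with probability p. Bob is indifferent when 20p − (1−p) = 10p + 11(1−p), giving p = 6/11.
Let Bob play A with probability q. Alice is indifferent when 20q + 10(1−q) = −q + 11(1−q), giving q = 1/22.
The value is 20·(1/22) + (10)·(21/22) = 115/11.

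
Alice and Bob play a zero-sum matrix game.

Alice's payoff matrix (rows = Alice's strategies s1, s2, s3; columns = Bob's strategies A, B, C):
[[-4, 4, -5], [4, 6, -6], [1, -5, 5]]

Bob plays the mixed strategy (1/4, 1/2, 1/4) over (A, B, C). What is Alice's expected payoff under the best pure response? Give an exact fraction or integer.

s1: (-4)·(1/4) + (4)·(1/2) + (-5)·(1/4) = -1/4.
s2: (4)·(1/4) + (6)·(1/2) + (-6)·(1/4) = 5/2.
s3: (1)·(1/4) + (-5)·(1/2) + (5)·(1/4) = -1.
The best pure response is s2 with expected payoff 5/2.

5/2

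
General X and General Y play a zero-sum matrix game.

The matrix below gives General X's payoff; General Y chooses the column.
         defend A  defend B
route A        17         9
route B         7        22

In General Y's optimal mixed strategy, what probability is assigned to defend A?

13/23

Row minima are 9 and 7, so General X's maximin is 9; column maxima are 17 and 22, so General Y's minimax is 17. These differ, so the equilibrium is in mixed strategies.
Let General Y play defend A with probability q. General X is indifferent when 17q + 9(1−q) = 7q + 22(1−q), giving q = 13/23.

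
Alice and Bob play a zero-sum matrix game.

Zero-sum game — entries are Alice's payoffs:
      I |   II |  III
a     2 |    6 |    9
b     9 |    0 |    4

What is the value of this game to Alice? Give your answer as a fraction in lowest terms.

Column III is strictly dominated by II for Bob (it gives Alice more in every row).
The remaining 2×2 game on (a, b) × (I, II) has no saddle point. Let Alice play a with probability p; indifference gives 2p + 9(1−p) = 6p, so p = 9/13.
Similarly Bob's optimal q on I is 6/13, and the value is 2·(6/13) + (6)·(7/13) = 54/13.

54/13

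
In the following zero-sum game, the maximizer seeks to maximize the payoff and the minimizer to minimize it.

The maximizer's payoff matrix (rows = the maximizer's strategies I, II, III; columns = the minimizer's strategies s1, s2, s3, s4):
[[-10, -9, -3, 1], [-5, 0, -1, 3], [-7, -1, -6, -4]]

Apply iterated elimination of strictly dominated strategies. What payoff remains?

-5

Row I is strictly dominated by row II (-5>-10, 0>-9, -1>-3, 3>1); eliminate I.
Column s3 is strictly dominated by s1 for the minimizer (-5<-1, -7<-6); eliminate s3.
Column s2 is strictly dominated by s1 for the minimizer (-5<0, -7<-1); eliminate s2.
Column s4 is strictly dominated by s1 for the minimizer (-5<3, -7<-4); eliminate s4.
Row III is strictly dominated by row II (-5>-7); eliminate III.
Only (II, s1) remains, with payoff -5.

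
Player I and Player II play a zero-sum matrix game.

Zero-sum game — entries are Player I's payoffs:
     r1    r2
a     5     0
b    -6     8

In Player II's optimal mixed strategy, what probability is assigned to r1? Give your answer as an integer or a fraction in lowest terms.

Row minima are 0 and -6, so Player I's maximin is 0; column maxima are 5 and 8, so Player II's minimax is 5. These differ, so the equilibrium is in mixed strategies.
Let Player II play r1 with probability q. Player I is indifferent when 5q = −6q + 8(1−q), giving q = 8/19.

8/19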